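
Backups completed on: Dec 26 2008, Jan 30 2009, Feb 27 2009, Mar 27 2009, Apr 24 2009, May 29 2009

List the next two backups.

Every date is a Friday; gaps 35, 28, 28, 28, 35 days.
Each is the last Friday of its month (at least one falls on the 29th or later, ruling out '4th Friday').
Last Friday of June 2009: Jun 26 2009.
Last Friday of July 2009: Jul 31 2009.

Jun 26 2009, Jul 31 2009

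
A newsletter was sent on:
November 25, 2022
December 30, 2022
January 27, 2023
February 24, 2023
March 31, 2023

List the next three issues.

April 28, 2023; May 26, 2023; June 30, 2023

These are Fridays with 35, 28, 28, 35-day gaps.
Each is the final Friday of its month — December 30, 2022 is past the 28th, so '4th Friday' doesn't fit.
Last Friday of April 2023: April 28, 2023.
May 2023 ends with Friday May 26, 2023.
Last Friday of June 2023: June 30, 2023.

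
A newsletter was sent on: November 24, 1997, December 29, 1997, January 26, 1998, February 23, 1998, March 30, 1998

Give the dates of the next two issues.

April 27, 1998; May 25, 1998

Every date is a Monday; gaps 35, 28, 28, 35 days.
Each is the last Monday of its month (at least one falls on the 29th or later, ruling out '4th Monday').
April 1998 ends with Monday April 27, 1998.
May 1998 ends with Monday May 25, 1998.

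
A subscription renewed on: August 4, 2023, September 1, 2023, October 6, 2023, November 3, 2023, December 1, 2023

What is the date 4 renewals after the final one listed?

April 5, 2024

All dates are Fridays, 28, 35, 28, 28 days apart.
Specifically, the 1st Friday of each month.
January 2024 — 1st Friday is January 5, 2024.
1st Friday of February 2024: February 2, 2024.
1st Friday of March 2024: March 1, 2024.
1st Friday of April 2024: April 5, 2024.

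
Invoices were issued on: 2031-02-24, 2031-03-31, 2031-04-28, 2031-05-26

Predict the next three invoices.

2031-06-30, 2031-07-28, 2031-08-25

These are Mondays with 35, 28, 28-day gaps.
Each is the final Monday of its month — 2031-03-31 is past the 28th, so '4th Monday' doesn't fit.
Last Monday of June 2031: 2031-06-30.
July 2031 ends with Monday 2031-07-28.
Last Monday of August 2031: 2031-08-25.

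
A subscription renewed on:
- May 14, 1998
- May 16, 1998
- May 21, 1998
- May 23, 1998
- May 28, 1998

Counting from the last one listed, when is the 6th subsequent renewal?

June 18, 1998

Every event lands on a Thursday or Saturday (gaps cycle 2, 5, 2, 5).
So the schedule is: every Thursday and Saturday.
Next Saturday: May 30, 1998.
Next Thursday: June 4, 1998.
The following Saturday is June 6, 1998.
Next Thursday: June 11, 1998.
The following Saturday is June 13, 1998.
The following Thursday is June 18, 1998.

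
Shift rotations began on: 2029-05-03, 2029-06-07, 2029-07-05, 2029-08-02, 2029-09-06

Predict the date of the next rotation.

2029-10-04

Gaps: 35, 28, 28, 35 days — a mix of 28 and 35. Every date is a Thursday.
Each is the 1st Thursday of its month.
1st Thursday of October 2029: 2029-10-04.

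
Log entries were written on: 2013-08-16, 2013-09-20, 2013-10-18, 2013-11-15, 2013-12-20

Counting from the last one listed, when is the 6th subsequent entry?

2014-06-20

Gaps: 35, 28, 28, 35 days — a mix of 28 and 35. Every date is a Friday.
Each is the 3rd Friday of its month.
3rd Friday of January 2014: 2014-01-17.
3rd Friday of February 2014: 2014-02-21.
3rd Friday of March 2014: 2014-03-21.
April 2014 — 3rd Friday is 2014-04-18.
3rd Friday of May 2014: 2014-05-16.
3rd Friday of June 2014: 2014-06-20.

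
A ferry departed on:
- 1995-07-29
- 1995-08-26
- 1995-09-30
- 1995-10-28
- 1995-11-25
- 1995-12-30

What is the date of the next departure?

1996-01-27

All Saturdays; the gaps (28, 35, 28, 28, 35) vary with month length.
This is the last Saturday of each month.
Last Saturday of January 1996: 1996-01-27.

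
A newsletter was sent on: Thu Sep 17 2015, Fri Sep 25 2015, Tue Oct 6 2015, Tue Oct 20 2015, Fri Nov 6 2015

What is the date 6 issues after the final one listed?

Tue Apr 19 2016

The spacing grows by 3 each time: 8, 11, 14, 17 days.
Next gap: 20 days. Fri Nov 6 2015 + 20 days = Thu Nov 26 2015.
Next gap: 23 days. Thu Nov 26 2015 + 23 days = Sat Dec 19 2015.
Next gap: 26 days. Sat Dec 19 2015 + 26 days = Thu Jan 14 2016.
Next gap: 29 days. Thu Jan 14 2016 + 29 days = Fri Feb 12 2016.
Next gap: 32 days. Fri Feb 12 2016 + 32 days = Tue Mar 15 2016.
Next gap: 35 days. Tue Mar 15 2016 + 35 days = Tue Apr 19 2016.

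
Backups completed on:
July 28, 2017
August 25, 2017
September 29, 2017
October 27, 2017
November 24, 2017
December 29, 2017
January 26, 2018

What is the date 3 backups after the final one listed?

April 27, 2018

These are Fridays with 28, 35, 28, 28, 35, 28-day gaps.
Each is the final Friday of its month — September 29, 2017 is past the 28th, so '4th Friday' doesn't fit.
Last Friday of February 2018: February 23, 2018.
March 2018 ends with Friday March 30, 2018.
April 2018 ends with Friday April 27, 2018.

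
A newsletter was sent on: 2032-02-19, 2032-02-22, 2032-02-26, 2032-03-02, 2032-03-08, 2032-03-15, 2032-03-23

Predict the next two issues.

2032-04-01, 2032-04-11

Gaps: 3, 4, 5, 6, 7, 8 days — each gap is 1 larger than the previous one.
Next gap: 9 days. 2032-03-23 + 9 days = 2032-04-01.
Next gap: 10 days. 2032-04-01 + 10 days = 2032-04-11.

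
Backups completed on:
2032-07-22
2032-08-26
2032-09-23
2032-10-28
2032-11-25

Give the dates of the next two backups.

2032-12-23, 2033-01-27

All dates are Thursdays, 35, 28, 35, 28 days apart.
Specifically, the 4th Thursday of each month.
December 2032 — 4th Thursday is 2032-12-23.
January 2033 — 4th Thursday is 2033-01-27.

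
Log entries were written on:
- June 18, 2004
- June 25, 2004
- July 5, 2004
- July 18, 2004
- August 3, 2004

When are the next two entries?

Gaps: 7, 10, 13, 16 days — each gap is 3 larger than the previous one.
Next gap: 19 days. August 3, 2004 + 19 days = August 22, 2004.
Next gap: 22 days. August 22, 2004 + 22 days = September 13, 2004.

August 22, 2004; September 13, 2004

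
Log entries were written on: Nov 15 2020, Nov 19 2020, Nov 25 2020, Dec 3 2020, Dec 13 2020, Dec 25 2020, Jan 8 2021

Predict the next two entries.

Intervals are 4, 6, 8, 10, 12, 14 days — an arithmetic progression with common difference 2.
Next gap: 16 days. Jan 8 2021 + 16 days = Jan 24 2021.
Next gap: 18 days. Jan 24 2021 + 18 days = Feb 11 2021.

Jan 24 2021, Feb 11 2021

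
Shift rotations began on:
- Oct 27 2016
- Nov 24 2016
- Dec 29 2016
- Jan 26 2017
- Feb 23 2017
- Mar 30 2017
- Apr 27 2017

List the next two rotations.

May 25 2017, Jun 29 2017

All Thursdays; the gaps (28, 35, 28, 28, 35, 28) vary with month length.
This is the last Thursday of each month.
Last Thursday of May 2017: May 25 2017.
June 2017 ends with Thursday Jun 29 2017.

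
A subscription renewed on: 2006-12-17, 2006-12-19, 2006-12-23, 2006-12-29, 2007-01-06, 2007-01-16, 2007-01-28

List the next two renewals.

Intervals are 2, 4, 6, 8, 10, 12 days — an arithmetic progression with common difference 2.
Next gap: 14 days. 2007-01-28 + 14 days = 2007-02-11.
Next gap: 16 days. 2007-02-11 + 16 days = 2007-02-27.

2007-02-11, 2007-02-27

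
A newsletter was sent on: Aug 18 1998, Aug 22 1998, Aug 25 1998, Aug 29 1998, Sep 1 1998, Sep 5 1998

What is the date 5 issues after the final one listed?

Sep 22 1998

The gap pattern 4, 3, 4, 3, 4 repeats every 2 events.
These are the Tuesdays and Saturdays of each week.
Next Tuesday: Sep 8 1998.
Next Saturday: Sep 12 1998.
Next Tuesday: Sep 15 1998.
The following Saturday is Sep 19 1998.
The following Tuesday is Sep 22 1998.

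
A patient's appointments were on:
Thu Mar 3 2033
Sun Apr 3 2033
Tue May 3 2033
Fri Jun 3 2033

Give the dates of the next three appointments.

Sun Jul 3 2033, Wed Aug 3 2033, Sat Sep 3 2033

Each date is the 3rd; the gaps (31, 30, 31) track the month lengths.
The rule is the 3rd of each month.
Next: July 2033 → Sun Jul 3 2033.
Next: August 2033 → Wed Aug 3 2033.
Next: September 2033 → Sat Sep 3 2033.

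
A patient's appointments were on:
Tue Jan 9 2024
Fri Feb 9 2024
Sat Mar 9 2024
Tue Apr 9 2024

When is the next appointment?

Each date is the 9th; the gaps (31, 29, 31) track the month lengths.
The rule is the 9th of each month.
May 2024: Thu May 9 2024.

Thu May 9 2024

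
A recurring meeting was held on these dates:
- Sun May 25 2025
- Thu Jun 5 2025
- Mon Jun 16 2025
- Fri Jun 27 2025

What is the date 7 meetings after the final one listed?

Fri Sep 12 2025

Every event comes 11 days after the last (11, 11, 11).
Fri Jun 27 2025 + 11 days = Tue Jul 8 2025.
Tue Jul 8 2025 + 11 days = Sat Jul 19 2025.
Sat Jul 19 2025 + 11 days = Wed Jul 30 2025.
Wed Jul 30 2025 + 11 days = Sun Aug 10 2025.
Sun Aug 10 2025 + 11 days = Thu Aug 21 2025.
Thu Aug 21 2025 + 11 days = Mon Sep 1 2025.
Mon Sep 1 2025 + 11 days = Fri Sep 12 2025.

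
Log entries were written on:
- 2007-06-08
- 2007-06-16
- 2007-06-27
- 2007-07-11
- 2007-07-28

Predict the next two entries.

2007-08-17, 2007-09-09

The spacing grows by 3 each time: 8, 11, 14, 17 days.
Next gap: 20 days. 2007-07-28 + 20 days = 2007-08-17.
Next gap: 23 days. 2007-08-17 + 23 days = 2007-09-09.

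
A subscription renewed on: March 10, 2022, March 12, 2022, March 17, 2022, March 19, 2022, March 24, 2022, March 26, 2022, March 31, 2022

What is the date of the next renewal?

April 2, 2022

The gap pattern 2, 5, 2, 5, 2, 5 repeats every 2 events.
These are the Thursdays and Saturdays of each week.
The following Saturday is April 2, 2022.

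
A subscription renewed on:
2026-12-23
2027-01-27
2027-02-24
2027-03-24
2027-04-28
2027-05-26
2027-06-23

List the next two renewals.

Gaps: 35, 28, 28, 35, 28, 28 days — a mix of 28 and 35. Every date is a Wednesday.
Each is the 4th Wednesday of its month.
4th Wednesday of July 2027: 2027-07-28.
August 2027 — 4th Wednesday is 2027-08-25.

2027-07-28, 2027-08-25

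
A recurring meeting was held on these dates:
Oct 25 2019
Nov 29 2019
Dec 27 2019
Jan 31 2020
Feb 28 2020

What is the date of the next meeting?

Mar 27 2020

All Fridays; the gaps (35, 28, 35, 28) vary with month length.
This is the last Friday of each month.
Last Friday of March 2020: Mar 27 2020.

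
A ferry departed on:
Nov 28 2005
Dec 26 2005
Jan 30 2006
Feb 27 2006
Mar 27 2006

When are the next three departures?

These are Mondays with 28, 35, 28, 28-day gaps.
Each is the final Monday of its month — Jan 30 2006 is past the 28th, so '4th Monday' doesn't fit.
April 2006 ends with Monday Apr 24 2006.
Last Monday of May 2006: May 29 2006.
Last Monday of June 2006: Jun 26 2006.

Apr 24 2006, May 29 2006, Jun 26 2006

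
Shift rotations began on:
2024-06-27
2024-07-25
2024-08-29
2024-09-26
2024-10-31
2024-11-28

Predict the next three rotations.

2024-12-26, 2025-01-30, 2025-02-27

All Thursdays; the gaps (28, 35, 28, 35, 28) vary with month length.
This is the last Thursday of each month.
Last Thursday of December 2024: 2024-12-26.
January 2025 ends with Thursday 2025-01-30.
Last Thursday of February 2025: 2025-02-27.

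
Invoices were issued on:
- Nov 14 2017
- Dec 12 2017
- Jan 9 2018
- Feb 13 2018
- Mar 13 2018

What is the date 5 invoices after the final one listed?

All dates are Tuesdays, 28, 28, 35, 28 days apart.
Specifically, the 2nd Tuesday of each month.
April 2018 — 2nd Tuesday is Apr 10 2018.
May 2018 — 2nd Tuesday is May 8 2018.
June 2018 — 2nd Tuesday is Jun 12 2018.
2nd Tuesday of July 2018: Jul 10 2018.
August 2018 — 2nd Tuesday is Aug 14 2018.

Aug 14 2018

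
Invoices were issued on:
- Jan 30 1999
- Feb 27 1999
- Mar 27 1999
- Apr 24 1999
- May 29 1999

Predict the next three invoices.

Jun 26 1999, Jul 31 1999, Aug 28 1999

All Saturdays; the gaps (28, 28, 28, 35) vary with month length.
This is the last Saturday of each month.
Last Saturday of June 1999: Jun 26 1999.
July 1999 ends with Saturday Jul 31 1999.
August 1999 ends with Saturday Aug 28 1999.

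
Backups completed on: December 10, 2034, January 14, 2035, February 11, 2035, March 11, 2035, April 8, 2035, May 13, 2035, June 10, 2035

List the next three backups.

Gaps: 35, 28, 28, 28, 35, 28 days — a mix of 28 and 35. Every date is a Sunday.
Each is the 2nd Sunday of its month.
2nd Sunday of July 2035: July 8, 2035.
2nd Sunday of August 2035: August 12, 2035.
September 2035 — 2nd Sunday is September 9, 2035.

July 8, 2035; August 12, 2035; September 9, 2035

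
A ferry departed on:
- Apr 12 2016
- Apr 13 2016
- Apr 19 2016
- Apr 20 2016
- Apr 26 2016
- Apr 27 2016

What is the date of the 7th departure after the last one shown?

Every event lands on a Tuesday or Wednesday (gaps cycle 1, 6, 1, 6, 1).
So the schedule is: every Tuesday and Wednesday.
Next Tuesday: May 3 2016.
Next Wednesday: May 4 2016.
The following Tuesday is May 10 2016.
Next Wednesday: May 11 2016.
Next Tuesday: May 17 2016.
The following Wednesday is May 18 2016.
Next Tuesday: May 24 2016.

May 24 2016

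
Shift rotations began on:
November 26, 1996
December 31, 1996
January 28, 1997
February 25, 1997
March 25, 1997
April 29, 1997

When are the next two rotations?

May 27, 1997; June 24, 1997

All Tuesdays; the gaps (35, 28, 28, 28, 35) vary with month length.
This is the last Tuesday of each month.
May 1997 ends with Tuesday May 27, 1997.
June 1997 ends with Tuesday June 24, 1997.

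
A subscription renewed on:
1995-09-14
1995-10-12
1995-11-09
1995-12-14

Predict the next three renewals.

1996-01-11, 1996-02-08, 1996-03-14

These are Thursdays at 28- or 35-day spacing (28, 28, 35).
The pattern: 2nd Thursday of the month.
2nd Thursday of January 1996: 1996-01-11.
2nd Thursday of February 1996: 1996-02-08.
March 1996 — 2nd Thursday is 1996-03-14.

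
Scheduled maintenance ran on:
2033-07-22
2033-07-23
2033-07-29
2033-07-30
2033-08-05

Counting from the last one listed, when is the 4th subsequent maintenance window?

2033-08-19

Every event lands on a Friday or Saturday (gaps cycle 1, 6, 1, 6).
So the schedule is: every Friday and Saturday.
The following Saturday is 2033-08-06.
Next Friday: 2033-08-12.
Next Saturday: 2033-08-13.
The following Friday is 2033-08-19.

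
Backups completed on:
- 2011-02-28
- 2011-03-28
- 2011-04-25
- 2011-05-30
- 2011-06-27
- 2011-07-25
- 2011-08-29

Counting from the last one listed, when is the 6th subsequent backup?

2012-02-27

These are Mondays with 28, 28, 35, 28, 28, 35-day gaps.
Each is the final Monday of its month — 2011-05-30 is past the 28th, so '4th Monday' doesn't fit.
Last Monday of September 2011: 2011-09-26.
Last Monday of October 2011: 2011-10-31.
November 2011 ends with Monday 2011-11-28.
Last Monday of December 2011: 2011-12-26.
Last Monday of January 2012: 2012-01-30.
February 2012 ends with Monday 2012-02-27.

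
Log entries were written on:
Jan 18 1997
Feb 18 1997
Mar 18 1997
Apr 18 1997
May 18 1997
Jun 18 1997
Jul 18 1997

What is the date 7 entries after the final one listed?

Gaps: 31, 28, 31, 30, 31, 30 days — not constant. Every event is on the 18th of the month.
Pattern: the 18th of each month.
August 1997: Aug 18 1997.
Next: September 1997 → Sep 18 1997.
Next: October 1997 → Oct 18 1997.
November 1997: Nov 18 1997.
Next: December 1997 → Dec 18 1997.
January 1998: Jan 18 1998.
February 1998: Feb 18 1998.

Feb 18 1998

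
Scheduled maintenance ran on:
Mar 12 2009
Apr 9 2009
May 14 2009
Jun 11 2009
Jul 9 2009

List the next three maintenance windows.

Aug 13 2009, Sep 10 2009, Oct 8 2009

These are Thursdays at 28- or 35-day spacing (28, 35, 28, 28).
The pattern: 2nd Thursday of the month.
2nd Thursday of August 2009: Aug 13 2009.
September 2009 — 2nd Thursday is Sep 10 2009.
October 2009 — 2nd Thursday is Oct 8 2009.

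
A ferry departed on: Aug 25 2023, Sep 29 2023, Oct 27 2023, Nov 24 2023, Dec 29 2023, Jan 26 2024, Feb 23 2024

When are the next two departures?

Mar 29 2024, Apr 26 2024

Every date is a Friday; gaps 35, 28, 28, 35, 28, 28 days.
Each is the last Friday of its month (at least one falls on the 29th or later, ruling out '4th Friday').
March 2024 ends with Friday Mar 29 2024.
Last Friday of April 2024: Apr 26 2024.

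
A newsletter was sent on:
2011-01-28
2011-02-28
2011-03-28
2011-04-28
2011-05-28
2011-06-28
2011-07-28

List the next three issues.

Gaps: 31, 28, 31, 30, 31, 30 days — not constant. Every event is on the 28th of the month.
Pattern: the 28th of each month.
Next: August 2011 → 2011-08-28.
September 2011: 2011-09-28.
October 2011: 2011-10-28.

2011-08-28, 2011-09-28, 2011-10-28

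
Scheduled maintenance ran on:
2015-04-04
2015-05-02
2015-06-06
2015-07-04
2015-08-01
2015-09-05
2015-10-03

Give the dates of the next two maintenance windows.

2015-11-07, 2015-12-05

Gaps: 28, 35, 28, 28, 35, 28 days — a mix of 28 and 35. Every date is a Saturday.
Each is the 1st Saturday of its month.
November 2015 — 1st Saturday is 2015-11-07.
1st Saturday of December 2015: 2015-12-05.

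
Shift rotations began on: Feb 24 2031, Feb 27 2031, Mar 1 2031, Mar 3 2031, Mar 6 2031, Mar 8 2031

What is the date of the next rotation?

The gap pattern 3, 2, 2, 3, 2 repeats every 3 events.
These are the Mondays, Thursdays and Saturdays of each week.
The following Monday is Mar 10 2031.

Mar 10 2031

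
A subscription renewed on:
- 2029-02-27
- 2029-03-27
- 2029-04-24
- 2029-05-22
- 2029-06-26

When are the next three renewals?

These are Tuesdays at 28- or 35-day spacing (28, 28, 28, 35).
The pattern: 4th Tuesday of the month.
4th Tuesday of July 2029: 2029-07-24.
August 2029 — 4th Tuesday is 2029-08-28.
4th Tuesday of September 2029: 2029-09-25.

2029-07-24, 2029-08-28, 2029-09-25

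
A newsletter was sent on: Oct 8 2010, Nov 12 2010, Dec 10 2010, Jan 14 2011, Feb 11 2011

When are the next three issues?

These are Fridays at 28- or 35-day spacing (35, 28, 35, 28).
The pattern: 2nd Friday of the month.
March 2011 — 2nd Friday is Mar 11 2011.
2nd Friday of April 2011: Apr 8 2011.
2nd Friday of May 2011: May 13 2011.

Mar 11 2011, Apr 8 2011, May 13 2011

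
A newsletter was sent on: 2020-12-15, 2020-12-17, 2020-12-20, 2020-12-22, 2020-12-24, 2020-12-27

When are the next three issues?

Gaps: 2, 3, 2, 2, 3 days — not constant, but cyclic with period 3.
The events fall on every Tuesday, Thursday and Sunday.
The following Tuesday is 2020-12-29.
The following Thursday is 2020-12-31.
Next Sunday: 2021-01-03.

2020-12-29, 2020-12-31, 2021-01-03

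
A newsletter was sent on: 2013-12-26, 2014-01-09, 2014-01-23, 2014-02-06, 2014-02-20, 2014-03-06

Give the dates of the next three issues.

2014-03-20, 2014-04-03, 2014-04-17

Gaps between consecutive events: 14, 14, 14, 14, 14 days — a constant 14-day interval.
2014-03-06 + 14 days = 2014-03-20.
2014-03-20 + 14 days = 2014-04-03.
2014-04-03 + 14 days = 2014-04-17.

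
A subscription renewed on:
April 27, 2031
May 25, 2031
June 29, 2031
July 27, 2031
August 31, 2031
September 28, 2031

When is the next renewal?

October 26, 2031

Every date is a Sunday; gaps 28, 35, 28, 35, 28 days.
Each is the last Sunday of its month (at least one falls on the 29th or later, ruling out '4th Sunday').
October 2031 ends with Sunday October 26, 2031.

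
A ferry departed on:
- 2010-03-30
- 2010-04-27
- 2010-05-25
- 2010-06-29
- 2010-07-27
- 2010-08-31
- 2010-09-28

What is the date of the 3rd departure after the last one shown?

Every date is a Tuesday; gaps 28, 28, 35, 28, 35, 28 days.
Each is the last Tuesday of its month (at least one falls on the 29th or later, ruling out '4th Tuesday').
Last Tuesday of October 2010: 2010-10-26.
Last Tuesday of November 2010: 2010-11-30.
Last Tuesday of December 2010: 2010-12-28.

2010-12-28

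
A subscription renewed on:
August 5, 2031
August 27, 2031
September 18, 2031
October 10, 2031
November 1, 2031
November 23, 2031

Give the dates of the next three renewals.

The spacing is 22, 22, 22, 22, 22 days — always 22 days.
November 23, 2031 + 22 days = December 15, 2031.
December 15, 2031 + 22 days = January 6, 2032.
January 6, 2032 + 22 days = January 28, 2032.

December 15, 2031; January 6, 2032; January 28, 2032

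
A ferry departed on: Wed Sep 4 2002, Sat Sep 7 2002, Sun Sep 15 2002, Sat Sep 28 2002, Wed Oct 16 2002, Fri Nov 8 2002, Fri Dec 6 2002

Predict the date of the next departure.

Gaps: 3, 8, 13, 18, 23, 28 days — each gap is 5 larger than the previous one.
Next gap: 33 days. Fri Dec 6 2002 + 33 days = Wed Jan 8 2003.

Wed Jan 8 2003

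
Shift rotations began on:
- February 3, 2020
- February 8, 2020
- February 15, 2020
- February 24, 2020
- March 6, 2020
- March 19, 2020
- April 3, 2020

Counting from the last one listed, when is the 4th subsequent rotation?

The spacing grows by 2 each time: 5, 7, 9, 11, 13, 15 days.
Next gap: 17 days. April 3, 2020 + 17 days = April 20, 2020.
Next gap: 19 days. April 20, 2020 + 19 days = May 9, 2020.
Next gap: 21 days. May 9, 2020 + 21 days = May 30, 2020.
Next gap: 23 days. May 30, 2020 + 23 days = June 22, 2020.

June 22, 2020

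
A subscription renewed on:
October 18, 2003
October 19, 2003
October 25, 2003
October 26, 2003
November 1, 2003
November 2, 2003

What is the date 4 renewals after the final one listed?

November 16, 2003

Gaps: 1, 6, 1, 6, 1 days — not constant, but cyclic with period 2.
The events fall on every Saturday and Sunday.
Next Saturday: November 8, 2003.
The following Sunday is November 9, 2003.
The following Saturday is November 15, 2003.
Next Sunday: November 16, 2003.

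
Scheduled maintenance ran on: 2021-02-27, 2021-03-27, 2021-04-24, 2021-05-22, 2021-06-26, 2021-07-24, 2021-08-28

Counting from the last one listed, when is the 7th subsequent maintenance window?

All dates are Saturdays, 28, 28, 28, 35, 28, 35 days apart.
Specifically, the 4th Saturday of each month.
September 2021 — 4th Saturday is 2021-09-25.
October 2021 — 4th Saturday is 2021-10-23.
4th Saturday of November 2021: 2021-11-27.
4th Saturday of December 2021: 2021-12-25.
January 2022 — 4th Saturday is 2022-01-22.
4th Saturday of February 2022: 2022-02-26.
4th Saturday of March 2022: 2022-03-26.

2022-03-26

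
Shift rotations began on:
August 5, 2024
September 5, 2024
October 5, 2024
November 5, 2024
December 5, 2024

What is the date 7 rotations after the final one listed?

The day-of-month is always 5 (31, 30, 31, 30 days between events).
So this recurs on the 5th of each month.
Next: January 2025 → January 5, 2025.
February 2025: February 5, 2025.
March 2025: March 5, 2025.
April 2025: April 5, 2025.
May 2025: May 5, 2025.
Next: June 2025 → June 5, 2025.
July 2025: July 5, 2025.

July 5, 2025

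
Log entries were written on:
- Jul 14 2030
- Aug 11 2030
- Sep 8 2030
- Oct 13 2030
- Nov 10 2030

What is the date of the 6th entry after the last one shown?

May 11 2031

All dates are Sundays, 28, 28, 35, 28 days apart.
Specifically, the 2nd Sunday of each month.
2nd Sunday of December 2030: Dec 8 2030.
January 2031 — 2nd Sunday is Jan 12 2031.
2nd Sunday of February 2031: Feb 9 2031.
2nd Sunday of March 2031: Mar 9 2031.
April 2031 — 2nd Sunday is Apr 13 2031.
2nd Sunday of May 2031: May 11 2031.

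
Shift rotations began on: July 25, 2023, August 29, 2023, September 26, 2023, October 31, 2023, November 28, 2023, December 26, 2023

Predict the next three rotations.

January 30, 2024; February 27, 2024; March 26, 2024

All Tuesdays; the gaps (35, 28, 35, 28, 28) vary with month length.
This is the last Tuesday of each month.
January 2024 ends with Tuesday January 30, 2024.
February 2024 ends with Tuesday February 27, 2024.
March 2024 ends with Tuesday March 26, 2024.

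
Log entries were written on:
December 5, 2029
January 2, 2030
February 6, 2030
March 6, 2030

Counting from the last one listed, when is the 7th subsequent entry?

Gaps: 28, 35, 28 days — a mix of 28 and 35. Every date is a Wednesday.
Each is the 1st Wednesday of its month.
April 2030 — 1st Wednesday is April 3, 2030.
May 2030 — 1st Wednesday is May 1, 2030.
1st Wednesday of June 2030: June 5, 2030.
1st Wednesday of July 2030: July 3, 2030.
August 2030 — 1st Wednesday is August 7, 2030.
1st Wednesday of September 2030: September 4, 2030.
October 2030 — 1st Wednesday is October 2, 2030.

October 2, 2030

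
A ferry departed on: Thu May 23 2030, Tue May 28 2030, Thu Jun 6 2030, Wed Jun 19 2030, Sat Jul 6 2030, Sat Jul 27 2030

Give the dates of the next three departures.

Wed Aug 21 2030, Thu Sep 19 2030, Tue Oct 22 2030

The spacing grows by 4 each time: 5, 9, 13, 17, 21 days.
Next gap: 25 days. Sat Jul 27 2030 + 25 days = Wed Aug 21 2030.
Next gap: 29 days. Wed Aug 21 2030 + 29 days = Thu Sep 19 2030.
Next gap: 33 days. Thu Sep 19 2030 + 33 days = Tue Oct 22 2030.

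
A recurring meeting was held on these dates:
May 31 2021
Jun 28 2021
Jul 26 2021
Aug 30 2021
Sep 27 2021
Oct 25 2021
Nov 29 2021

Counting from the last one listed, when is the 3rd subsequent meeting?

Every date is a Monday; gaps 28, 28, 35, 28, 28, 35 days.
Each is the last Monday of its month (at least one falls on the 29th or later, ruling out '4th Monday').
Last Monday of December 2021: Dec 27 2021.
January 2022 ends with Monday Jan 31 2022.
Last Monday of February 2022: Feb 28 2022.

Feb 28 2022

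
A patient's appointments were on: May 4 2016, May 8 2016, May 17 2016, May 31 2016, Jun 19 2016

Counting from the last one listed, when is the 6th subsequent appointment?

Jan 24 2017

Intervals are 4, 9, 14, 19 days — an arithmetic progression with common difference 5.
Next gap: 24 days. Jun 19 2016 + 24 days = Jul 13 2016.
Next gap: 29 days. Jul 13 2016 + 29 days = Aug 11 2016.
Next gap: 34 days. Aug 11 2016 + 34 days = Sep 14 2016.
Next gap: 39 days. Sep 14 2016 + 39 days = Oct 23 2016.
Next gap: 44 days. Oct 23 2016 + 44 days = Dec 6 2016.
Next gap: 49 days. Dec 6 2016 + 49 days = Jan 24 2017.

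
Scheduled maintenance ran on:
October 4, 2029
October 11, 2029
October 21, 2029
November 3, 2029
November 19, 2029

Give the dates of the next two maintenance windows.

December 8, 2029; December 30, 2029

Gaps: 7, 10, 13, 16 days — each gap is 3 larger than the previous one.
Next gap: 19 days. November 19, 2029 + 19 days = December 8, 2029.
Next gap: 22 days. December 8, 2029 + 22 days = December 30, 2029.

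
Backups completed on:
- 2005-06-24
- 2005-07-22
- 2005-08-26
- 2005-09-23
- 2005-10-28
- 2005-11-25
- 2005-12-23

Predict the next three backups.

All dates are Fridays, 28, 35, 28, 35, 28, 28 days apart.
Specifically, the 4th Friday of each month.
January 2006 — 4th Friday is 2006-01-27.
February 2006 — 4th Friday is 2006-02-24.
March 2006 — 4th Friday is 2006-03-24.

2006-01-27, 2006-02-24, 2006-03-24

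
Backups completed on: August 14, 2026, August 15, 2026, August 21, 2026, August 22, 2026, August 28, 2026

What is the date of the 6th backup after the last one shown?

Every event lands on a Friday or Saturday (gaps cycle 1, 6, 1, 6).
So the schedule is: every Friday and Saturday.
The following Saturday is August 29, 2026.
The following Friday is September 4, 2026.
Next Saturday: September 5, 2026.
Next Friday: September 11, 2026.
Next Saturday: September 12, 2026.
Next Friday: September 18, 2026.

September 18, 2026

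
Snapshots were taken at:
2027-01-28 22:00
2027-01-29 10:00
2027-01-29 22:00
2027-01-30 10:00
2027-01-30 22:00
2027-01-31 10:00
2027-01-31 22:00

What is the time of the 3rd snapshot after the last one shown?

2027-02-02 10:00

Gaps: 12, 12, 12, 12, 12, 12 hours — each event is 12 hours after the previous one.
2027-01-31 22:00 + 12 h = 2027-02-01 10:00.
2027-02-01 10:00 + 12 h = 2027-02-01 22:00.
2027-02-01 22:00 + 12 h = 2027-02-02 10:00.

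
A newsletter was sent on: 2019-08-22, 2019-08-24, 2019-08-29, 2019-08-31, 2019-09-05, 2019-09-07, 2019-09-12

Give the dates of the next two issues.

Every event lands on a Thursday or Saturday (gaps cycle 2, 5, 2, 5, 2, 5).
So the schedule is: every Thursday and Saturday.
The following Saturday is 2019-09-14.
The following Thursday is 2019-09-19.

2019-09-14, 2019-09-19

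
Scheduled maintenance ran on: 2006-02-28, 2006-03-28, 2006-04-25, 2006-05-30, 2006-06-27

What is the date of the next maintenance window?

Every date is a Tuesday; gaps 28, 28, 35, 28 days.
Each is the last Tuesday of its month (at least one falls on the 29th or later, ruling out '4th Tuesday').
July 2006 ends with Tuesday 2006-07-25.

2006-07-25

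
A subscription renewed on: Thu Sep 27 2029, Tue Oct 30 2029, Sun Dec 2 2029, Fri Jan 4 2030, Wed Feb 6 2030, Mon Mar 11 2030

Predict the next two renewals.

Sat Apr 13 2030, Thu May 16 2030

Gaps between consecutive events: 33, 33, 33, 33, 33 days — a constant 33-day interval.
Mon Mar 11 2030 + 33 days = Sat Apr 13 2030.
Sat Apr 13 2030 + 33 days = Thu May 16 2030.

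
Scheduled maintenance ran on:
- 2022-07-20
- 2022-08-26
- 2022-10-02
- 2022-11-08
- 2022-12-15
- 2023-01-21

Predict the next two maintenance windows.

2023-02-27, 2023-04-05

Gaps between consecutive events: 37, 37, 37, 37, 37 days — a constant 37-day interval.
2023-01-21 + 37 days = 2023-02-27.
2023-02-27 + 37 days = 2023-04-05.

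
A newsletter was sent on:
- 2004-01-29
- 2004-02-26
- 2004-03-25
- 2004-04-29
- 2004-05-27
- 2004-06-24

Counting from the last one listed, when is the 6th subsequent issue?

2004-12-30

All Thursdays; the gaps (28, 28, 35, 28, 28) vary with month length.
This is the last Thursday of each month.
July 2004 ends with Thursday 2004-07-29.
Last Thursday of August 2004: 2004-08-26.
Last Thursday of September 2004: 2004-09-30.
October 2004 ends with Thursday 2004-10-28.
November 2004 ends with Thursday 2004-11-25.
Last Thursday of December 2004: 2004-12-30.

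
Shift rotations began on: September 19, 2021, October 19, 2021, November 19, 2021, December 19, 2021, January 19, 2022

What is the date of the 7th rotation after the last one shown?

The day-of-month is always 19 (30, 31, 30, 31 days between events).
So this recurs on the 19th of each month.
Next: February 2022 → February 19, 2022.
Next: March 2022 → March 19, 2022.
Next: April 2022 → April 19, 2022.
Next: May 2022 → May 19, 2022.
June 2022: June 19, 2022.
July 2022: July 19, 2022.
August 2022: August 19, 2022.

August 19, 2022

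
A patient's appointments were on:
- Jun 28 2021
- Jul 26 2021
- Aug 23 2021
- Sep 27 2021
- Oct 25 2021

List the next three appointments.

Nov 22 2021, Dec 27 2021, Jan 24 2022

These are Mondays at 28- or 35-day spacing (28, 28, 35, 28).
The pattern: 4th Monday of the month.
November 2021 — 4th Monday is Nov 22 2021.
4th Monday of December 2021: Dec 27 2021.
January 2022 — 4th Monday is Jan 24 2022.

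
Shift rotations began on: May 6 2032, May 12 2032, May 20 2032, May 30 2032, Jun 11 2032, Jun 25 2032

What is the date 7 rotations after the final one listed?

Nov 26 2032

Intervals are 6, 8, 10, 12, 14 days — an arithmetic progression with common difference 2.
Next gap: 16 days. Jun 25 2032 + 16 days = Jul 11 2032.
Next gap: 18 days. Jul 11 2032 + 18 days = Jul 29 2032.
Next gap: 20 days. Jul 29 2032 + 20 days = Aug 18 2032.
Next gap: 22 days. Aug 18 2032 + 22 days = Sep 9 2032.
Next gap: 24 days. Sep 9 2032 + 24 days = Oct 3 2032.
Next gap: 26 days. Oct 3 2032 + 26 days = Oct 29 2032.
Next gap: 28 days. Oct 29 2032 + 28 days = Nov 26 2032.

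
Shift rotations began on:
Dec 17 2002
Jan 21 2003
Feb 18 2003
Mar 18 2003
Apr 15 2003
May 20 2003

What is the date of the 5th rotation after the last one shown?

Oct 21 2003

These are Tuesdays at 28- or 35-day spacing (35, 28, 28, 28, 35).
The pattern: 3rd Tuesday of the month.
3rd Tuesday of June 2003: Jun 17 2003.
3rd Tuesday of July 2003: Jul 15 2003.
August 2003 — 3rd Tuesday is Aug 19 2003.
3rd Tuesday of September 2003: Sep 16 2003.
3rd Tuesday of October 2003: Oct 21 2003.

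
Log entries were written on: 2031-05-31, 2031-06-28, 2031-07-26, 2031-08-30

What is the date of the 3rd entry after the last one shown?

Every date is a Saturday; gaps 28, 28, 35 days.
Each is the last Saturday of its month (at least one falls on the 29th or later, ruling out '4th Saturday').
September 2031 ends with Saturday 2031-09-27.
October 2031 ends with Saturday 2031-10-25.
November 2031 ends with Saturday 2031-11-29.

2031-11-29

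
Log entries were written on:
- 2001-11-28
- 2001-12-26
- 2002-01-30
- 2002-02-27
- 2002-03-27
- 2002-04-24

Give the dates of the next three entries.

2002-05-29, 2002-06-26, 2002-07-31

These are Wednesdays with 28, 35, 28, 28, 28-day gaps.
Each is the final Wednesday of its month — 2002-01-30 is past the 28th, so '4th Wednesday' doesn't fit.
May 2002 ends with Wednesday 2002-05-29.
Last Wednesday of June 2002: 2002-06-26.
Last Wednesday of July 2002: 2002-07-31.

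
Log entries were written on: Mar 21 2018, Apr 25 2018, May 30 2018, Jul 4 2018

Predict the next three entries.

Aug 8 2018, Sep 12 2018, Oct 17 2018

Every event comes 35 days after the last (35, 35, 35).
Jul 4 2018 + 35 days = Aug 8 2018.
Aug 8 2018 + 35 days = Sep 12 2018.
Sep 12 2018 + 35 days = Oct 17 2018.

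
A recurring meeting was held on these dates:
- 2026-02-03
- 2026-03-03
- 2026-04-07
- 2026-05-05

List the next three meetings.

These are Tuesdays at 28- or 35-day spacing (28, 35, 28).
The pattern: 1st Tuesday of the month.
June 2026 — 1st Tuesday is 2026-06-02.
July 2026 — 1st Tuesday is 2026-07-07.
1st Tuesday of August 2026: 2026-08-04.

2026-06-02, 2026-07-07, 2026-08-04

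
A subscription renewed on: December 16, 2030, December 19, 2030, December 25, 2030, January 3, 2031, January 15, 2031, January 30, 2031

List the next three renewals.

The spacing grows by 3 each time: 3, 6, 9, 12, 15 days.
Next gap: 18 days. January 30, 2031 + 18 days = February 17, 2031.
Next gap: 21 days. February 17, 2031 + 21 days = March 10, 2031.
Next gap: 24 days. March 10, 2031 + 24 days = April 3, 2031.

February 17, 2031; March 10, 2031; April 3, 2031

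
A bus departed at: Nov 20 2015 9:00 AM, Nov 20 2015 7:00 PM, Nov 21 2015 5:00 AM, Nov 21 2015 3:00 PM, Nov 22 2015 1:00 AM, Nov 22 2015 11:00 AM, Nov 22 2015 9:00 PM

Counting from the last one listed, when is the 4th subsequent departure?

The interval is a steady 10 hours (10, 10, 10, 10, 10, 10).
Nov 22 2015 9:00 PM + 10 h = Nov 23 2015 7:00 AM.
Nov 23 2015 7:00 AM + 10 h = Nov 23 2015 5:00 PM.
Nov 23 2015 5:00 PM + 10 h = Nov 24 2015 3:00 AM.
Nov 24 2015 3:00 AM + 10 h = Nov 24 2015 1:00 PM.

Nov 24 2015 1:00 PM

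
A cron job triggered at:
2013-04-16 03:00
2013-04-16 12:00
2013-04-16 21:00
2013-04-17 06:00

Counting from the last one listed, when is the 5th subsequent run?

The interval is a steady 9 hours (9, 9, 9).
2013-04-17 06:00 + 9 h = 2013-04-17 15:00.
2013-04-17 15:00 + 9 h = 2013-04-18 00:00.
2013-04-18 00:00 + 9 h = 2013-04-18 09:00.
2013-04-18 09:00 + 9 h = 2013-04-18 18:00.
2013-04-18 18:00 + 9 h = 2013-04-19 03:00.

2013-04-19 03:00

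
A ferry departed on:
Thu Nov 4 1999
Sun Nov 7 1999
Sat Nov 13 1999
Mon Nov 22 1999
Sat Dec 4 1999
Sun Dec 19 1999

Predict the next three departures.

Thu Jan 6 2000, Thu Jan 27 2000, Sun Feb 20 2000

The spacing grows by 3 each time: 3, 6, 9, 12, 15 days.
Next gap: 18 days. Sun Dec 19 1999 + 18 days = Thu Jan 6 2000.
Next gap: 21 days. Thu Jan 6 2000 + 21 days = Thu Jan 27 2000.
Next gap: 24 days. Thu Jan 27 2000 + 24 days = Sun Feb 20 2000.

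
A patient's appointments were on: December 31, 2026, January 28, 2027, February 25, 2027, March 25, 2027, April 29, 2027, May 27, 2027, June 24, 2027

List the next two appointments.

July 29, 2027; August 26, 2027

All Thursdays; the gaps (28, 28, 28, 35, 28, 28) vary with month length.
This is the last Thursday of each month.
July 2027 ends with Thursday July 29, 2027.
Last Thursday of August 2027: August 26, 2027.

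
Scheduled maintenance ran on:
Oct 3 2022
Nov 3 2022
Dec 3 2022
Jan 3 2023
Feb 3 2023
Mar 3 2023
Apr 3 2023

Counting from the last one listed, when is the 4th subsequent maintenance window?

Aug 3 2023

Each date is the 3rd; the gaps (31, 30, 31, 31, 28, 31) track the month lengths.
The rule is the 3rd of each month.
Next: May 2023 → May 3 2023.
Next: June 2023 → Jun 3 2023.
July 2023: Jul 3 2023.
Next: August 2023 → Aug 3 2023.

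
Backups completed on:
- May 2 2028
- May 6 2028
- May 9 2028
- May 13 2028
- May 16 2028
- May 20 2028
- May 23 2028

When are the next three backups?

Every event lands on a Tuesday or Saturday (gaps cycle 4, 3, 4, 3, 4, 3).
So the schedule is: every Tuesday and Saturday.
Next Saturday: May 27 2028.
The following Tuesday is May 30 2028.
Next Saturday: Jun 3 2028.

May 27 2028, May 30 2028, Jun 3 2028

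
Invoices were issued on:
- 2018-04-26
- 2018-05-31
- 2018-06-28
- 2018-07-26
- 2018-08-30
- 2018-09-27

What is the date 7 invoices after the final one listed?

All Thursdays; the gaps (35, 28, 28, 35, 28) vary with month length.
This is the last Thursday of each month.
Last Thursday of October 2018: 2018-10-25.
November 2018 ends with Thursday 2018-11-29.
December 2018 ends with Thursday 2018-12-27.
Last Thursday of January 2019: 2019-01-31.
February 2019 ends with Thursday 2019-02-28.
Last Thursday of March 2019: 2019-03-28.
April 2019 ends with Thursday 2019-04-25.

2019-04-25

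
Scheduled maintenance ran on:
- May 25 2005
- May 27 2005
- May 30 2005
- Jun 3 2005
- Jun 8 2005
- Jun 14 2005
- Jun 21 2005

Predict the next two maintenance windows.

Jun 29 2005, Jul 8 2005

Gaps: 2, 3, 4, 5, 6, 7 days — each gap is 1 larger than the previous one.
Next gap: 8 days. Jun 21 2005 + 8 days = Jun 29 2005.
Next gap: 9 days. Jun 29 2005 + 9 days = Jul 8 2005.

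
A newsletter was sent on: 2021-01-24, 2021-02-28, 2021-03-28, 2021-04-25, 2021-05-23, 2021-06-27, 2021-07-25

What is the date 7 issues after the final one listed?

Gaps: 35, 28, 28, 28, 35, 28 days — a mix of 28 and 35. Every date is a Sunday.
Each is the 4th Sunday of its month.
August 2021 — 4th Sunday is 2021-08-22.
4th Sunday of September 2021: 2021-09-26.
4th Sunday of October 2021: 2021-10-24.
4th Sunday of November 2021: 2021-11-28.
December 2021 — 4th Sunday is 2021-12-26.
January 2022 — 4th Sunday is 2022-01-23.
4th Sunday of February 2022: 2022-02-27.

2022-02-27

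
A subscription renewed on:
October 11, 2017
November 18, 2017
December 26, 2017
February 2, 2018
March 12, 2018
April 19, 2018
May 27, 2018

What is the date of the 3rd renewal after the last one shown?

Gaps between consecutive events: 38, 38, 38, 38, 38, 38 days — a constant 38-day interval.
May 27, 2018 + 38 days = July 4, 2018.
July 4, 2018 + 38 days = August 11, 2018.
August 11, 2018 + 38 days = September 18, 2018.

September 18, 2018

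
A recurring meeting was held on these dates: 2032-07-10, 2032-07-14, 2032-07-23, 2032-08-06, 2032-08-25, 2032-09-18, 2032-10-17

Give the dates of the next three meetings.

2032-11-20, 2032-12-29, 2033-02-11

Gaps: 4, 9, 14, 19, 24, 29 days — each gap is 5 larger than the previous one.
Next gap: 34 days. 2032-10-17 + 34 days = 2032-11-20.
Next gap: 39 days. 2032-11-20 + 39 days = 2032-12-29.
Next gap: 44 days. 2032-12-29 + 44 days = 2033-02-11.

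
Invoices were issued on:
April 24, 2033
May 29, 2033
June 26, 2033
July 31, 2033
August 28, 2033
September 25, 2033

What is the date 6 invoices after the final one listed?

March 26, 2034

All Sundays; the gaps (35, 28, 35, 28, 28) vary with month length.
This is the last Sunday of each month.
Last Sunday of October 2033: October 30, 2033.
Last Sunday of November 2033: November 27, 2033.
December 2033 ends with Sunday December 25, 2033.
Last Sunday of January 2034: January 29, 2034.
Last Sunday of February 2034: February 26, 2034.
Last Sunday of March 2034: March 26, 2034.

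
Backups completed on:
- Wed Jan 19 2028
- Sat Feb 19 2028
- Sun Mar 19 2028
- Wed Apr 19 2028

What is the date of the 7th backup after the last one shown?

Gaps: 31, 29, 31 days — not constant. Every event is on the 19th of the month.
Pattern: the 19th of each month.
May 2028: Fri May 19 2028.
Next: June 2028 → Mon Jun 19 2028.
Next: July 2028 → Wed Jul 19 2028.
August 2028: Sat Aug 19 2028.
Next: September 2028 → Tue Sep 19 2028.
October 2028: Thu Oct 19 2028.
Next: November 2028 → Sun Nov 19 2028.

Sun Nov 19 2028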